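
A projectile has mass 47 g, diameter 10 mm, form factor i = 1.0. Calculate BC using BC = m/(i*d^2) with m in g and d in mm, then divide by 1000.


BC = m/(i*d^2*1000) = 47/(1.0 * 10^2 * 1000) = 0.00047

0.00047


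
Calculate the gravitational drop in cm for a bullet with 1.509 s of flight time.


drop = 0.5*g*t^2 = 0.5*9.81*1.509^2 = 11.1691 m ≈ 1117 cm

1117 cm


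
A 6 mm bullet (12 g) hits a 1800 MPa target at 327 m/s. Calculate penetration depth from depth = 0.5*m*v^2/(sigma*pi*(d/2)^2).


A = pi*(d/2)^2 = pi*(6/2)^2 = 28.2743 mm^2
E = 0.5*m*v^2 = 0.5*0.012*327^2 = 641.574 J
depth = E/(sigma*A) = 641.574 J / (1800 MPa * 28.2743 mm^2) = 641.574/(1800 * 28.2743) m = 0.0126061 m ≈ 12.61 mm

12.61 mm


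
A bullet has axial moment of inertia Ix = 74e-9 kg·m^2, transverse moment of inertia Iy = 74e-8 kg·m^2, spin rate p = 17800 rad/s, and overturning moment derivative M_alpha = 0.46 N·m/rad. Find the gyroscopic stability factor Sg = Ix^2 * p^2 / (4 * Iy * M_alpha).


Sg = Ix^2 * p^2 / (4 * Iy * M_alpha) = (74e-9)^2 * 17800^2 / (4 * 74e-8 * 0.46) = 1.274

1.274


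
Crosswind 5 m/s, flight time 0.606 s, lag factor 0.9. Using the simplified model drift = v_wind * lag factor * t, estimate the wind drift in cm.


drift = v_wind * lag * t = 5 * 0.9 * 0.606 = 2.727 m ≈ 272.7 cm

272.7 cm


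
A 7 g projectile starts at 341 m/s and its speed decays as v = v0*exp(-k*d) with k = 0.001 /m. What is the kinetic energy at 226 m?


v = v0*exp(-k*d) = 341*exp(-0.001*226) = 272.022 m/s
E = 0.5*m*v^2 = 0.5*0.007*272.022^2 = 259 J

259 J


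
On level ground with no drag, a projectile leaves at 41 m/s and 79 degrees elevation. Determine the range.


R = v0^2 * sin(2*theta) / g = 41^2 * sin(2*79°) / 9.81 = 64.19 m

64.19 m


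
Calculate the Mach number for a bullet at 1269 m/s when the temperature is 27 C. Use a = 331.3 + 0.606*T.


a = 331.3 + 0.606*(27) = 347.662 m/s
M = v/a = 1269/347.662 = 3.65

3.65


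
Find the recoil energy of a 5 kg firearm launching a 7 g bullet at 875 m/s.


v_r = m_p*v_p/m_gun = 0.007*875/5 = 1.225 m/s, E_r = 0.5*m_gun*v_r^2 = 0.5*5*1.225^2 = 3.752 J

3.752 J


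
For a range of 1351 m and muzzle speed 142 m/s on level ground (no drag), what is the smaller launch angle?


sin(2*theta) = R*g/v0^2 = 1351*9.81/142^2 = 0.657276, theta = arcsin(0.657276)/2 = 20.55°

20.55 degrees


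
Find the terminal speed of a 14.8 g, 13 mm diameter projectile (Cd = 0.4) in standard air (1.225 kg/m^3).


A = pi*(d/2)^2 = pi*(13/2000)^2 = 1.32732e-04 m^2
vt = sqrt(2mg/(Cd*rho*A)) = sqrt(2*0.0148*9.81/(0.4 * 1.225 * 1.32732e-04)) = 66.82 m/s

66.82 m/s


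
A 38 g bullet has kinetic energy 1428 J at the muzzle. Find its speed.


v = sqrt(2*E/m) = sqrt(2*1428/0.038) = 274.1 m/s

274.1 m/s


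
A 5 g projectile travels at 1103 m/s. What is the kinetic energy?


E = 0.5*m*v^2 = 0.5*0.005*1103^2 = 3042 J

3042 J


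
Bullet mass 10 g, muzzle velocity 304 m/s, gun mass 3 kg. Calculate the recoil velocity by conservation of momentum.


v_recoil = m_p * v_p / m_gun = 0.01 * 304 / 3 = 1.013 m/s

1.013 m/s


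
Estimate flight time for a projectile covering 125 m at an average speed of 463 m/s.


t = d/v = 125/463 = 0.27 s

0.27 s


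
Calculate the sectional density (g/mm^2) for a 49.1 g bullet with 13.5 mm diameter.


SD = m/d^2 = 49.1/13.5^2 = 0.2694 g/mm^2

0.2694 g/mm^2


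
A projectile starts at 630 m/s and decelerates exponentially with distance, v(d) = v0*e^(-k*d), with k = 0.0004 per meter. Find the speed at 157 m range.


v = v0*exp(-k*d) = 630*exp(-0.0004*157) = 591.7 m/s

591.7 m/s


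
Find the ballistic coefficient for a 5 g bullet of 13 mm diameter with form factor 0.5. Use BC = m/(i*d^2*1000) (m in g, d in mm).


BC = m/(i*d^2*1000) = 5/(0.5 * 13^2 * 1000) = 5.917e-05

5.917e-05


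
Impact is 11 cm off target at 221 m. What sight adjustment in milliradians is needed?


1 mrad subtends 1 cm per 10 m of range, so adj = error_cm / (dist_m / 10) = 11 / (221/10) = 0.4977 mrad

0.4977 mrad


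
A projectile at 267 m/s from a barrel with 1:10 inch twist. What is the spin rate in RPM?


twist_m = 10*0.0254 = 0.254 m
spin = v/twist = 267/0.254 = 1051.181 rev/s
RPM = spin*60 = 1051.181*60 ≈ 63071 RPM

63071 RPM


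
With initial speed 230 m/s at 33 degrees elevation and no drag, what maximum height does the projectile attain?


H = (v0*sin(theta))^2 / (2g) = (230*sin(33°))^2 / (2*9.81) = 799.8 m

799.8 m


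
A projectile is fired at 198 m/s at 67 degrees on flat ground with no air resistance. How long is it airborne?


T = 2*v0*sin(theta)/g = 2*198*sin(67°)/9.81 = 37.16 s

37.16 s


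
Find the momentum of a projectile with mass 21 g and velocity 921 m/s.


p = m*v = 0.021*921 = 19.34 kg·m/s

19.34 kg·m/s


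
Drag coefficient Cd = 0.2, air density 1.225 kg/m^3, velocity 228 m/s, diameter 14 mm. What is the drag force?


A = pi*(d/2)^2 = pi*(14/2000)^2 = 1.53938e-04 m^2
Fd = 0.5*Cd*rho*A*v^2 = 0.5*0.2*1.225*1.53938e-04*228^2 = 0.9803 N

0.9803 N


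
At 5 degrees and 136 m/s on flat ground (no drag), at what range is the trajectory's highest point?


R = v0^2*sin(2*theta)/g = 136^2*sin(2*5°)/9.81 = 327.4 m
apex_dist = R/2 = 327.4/2 = 163.7 m

163.7 m


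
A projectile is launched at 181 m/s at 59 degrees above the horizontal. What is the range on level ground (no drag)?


R = v0^2 * sin(2*theta) / g = 181^2 * sin(2*59°) / 9.81 = 2949 m

2949 m


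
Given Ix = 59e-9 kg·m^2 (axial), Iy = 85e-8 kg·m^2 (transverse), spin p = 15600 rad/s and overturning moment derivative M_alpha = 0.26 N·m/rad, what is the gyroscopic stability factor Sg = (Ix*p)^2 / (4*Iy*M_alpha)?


Sg = Ix^2 * p^2 / (4 * Iy * M_alpha) = (59e-9)^2 * 15600^2 / (4 * 85e-8 * 0.26) = 0.9583

0.9583


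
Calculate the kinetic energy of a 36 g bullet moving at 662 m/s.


E = 0.5*m*v^2 = 0.5*0.036*662^2 = 7888 J

7888 J


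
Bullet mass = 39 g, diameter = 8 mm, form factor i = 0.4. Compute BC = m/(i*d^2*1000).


BC = m/(i*d^2*1000) = 39/(0.4 * 8^2 * 1000) = 0.001523

0.001523


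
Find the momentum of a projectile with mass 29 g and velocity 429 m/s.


p = m*v = 0.029*429 = 12.44 kg·m/s

12.44 kg·m/s


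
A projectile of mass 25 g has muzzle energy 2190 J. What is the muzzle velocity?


v = sqrt(2*E/m) = sqrt(2*2190/0.025) = 418.6 m/s

418.6 m/s


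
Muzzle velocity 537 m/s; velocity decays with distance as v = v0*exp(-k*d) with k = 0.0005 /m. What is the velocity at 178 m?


v = v0*exp(-k*d) = 537*exp(-0.0005*178) = 491.3 m/s

491.3 m/s


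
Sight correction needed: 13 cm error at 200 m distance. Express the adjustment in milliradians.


1 mrad subtends 1 cm per 10 m of range, so adj = error_cm / (dist_m / 10) = 13 / (200/10) = 0.65 mrad

0.65 mrad


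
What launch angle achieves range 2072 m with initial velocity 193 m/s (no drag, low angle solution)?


sin(2*theta) = R*g/v0^2 = 2072*9.81/193^2 = 0.545688, theta = arcsin(0.545688)/2 = 16.54°

16.54 degrees


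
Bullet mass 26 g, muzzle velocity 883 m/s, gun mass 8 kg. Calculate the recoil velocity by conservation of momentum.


v_recoil = m_p * v_p / m_gun = 0.026 * 883 / 8 = 2.87 m/s

2.87 m/s


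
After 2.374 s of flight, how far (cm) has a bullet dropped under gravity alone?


drop = 0.5*g*t^2 = 0.5*9.81*2.374^2 = 27.644 m ≈ 2764 cm

2764 cm


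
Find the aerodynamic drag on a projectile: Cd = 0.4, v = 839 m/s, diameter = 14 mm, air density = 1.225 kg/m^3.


A = pi*(d/2)^2 = pi*(14/2000)^2 = 1.53938e-04 m^2
Fd = 0.5*Cd*rho*A*v^2 = 0.5*0.4*1.225*1.53938e-04*839^2 = 26.55 N

26.55 N


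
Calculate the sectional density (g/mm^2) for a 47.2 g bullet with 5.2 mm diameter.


SD = m/d^2 = 47.2/5.2^2 = 1.746 g/mm^2

1.746 g/mm^2


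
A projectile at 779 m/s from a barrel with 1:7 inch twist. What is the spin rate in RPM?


twist_m = 7*0.0254 = 0.1778 m
spin = v/twist = 779/0.1778 = 4381.327 rev/s
RPM = spin*60 = 4381.327*60 ≈ 262880 RPM

262880 RPM


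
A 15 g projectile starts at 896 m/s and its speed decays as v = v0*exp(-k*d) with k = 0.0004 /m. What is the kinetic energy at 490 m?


v = v0*exp(-k*d) = 896*exp(-0.0004*490) = 736.523 m/s
E = 0.5*m*v^2 = 0.5*0.015*736.523^2 = 4068 J

4068 J


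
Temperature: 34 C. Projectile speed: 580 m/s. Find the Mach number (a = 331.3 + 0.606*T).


a = 331.3 + 0.606*(34) = 351.904 m/s
M = v/a = 580/351.904 = 1.648

1.648


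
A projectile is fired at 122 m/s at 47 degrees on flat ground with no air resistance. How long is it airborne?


T = 2*v0*sin(theta)/g = 2*122*sin(47°)/9.81 = 18.19 s

18.19 s


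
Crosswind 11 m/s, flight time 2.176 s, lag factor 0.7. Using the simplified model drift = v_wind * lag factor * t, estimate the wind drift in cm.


drift = v_wind * lag * t = 11 * 0.7 * 2.176 = 16.7552 m ≈ 1676 cm

1676 cm


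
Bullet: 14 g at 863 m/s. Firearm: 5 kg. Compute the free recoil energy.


v_r = m_p*v_p/m_gun = 0.014*863/5 = 2.4164 m/s, E_r = 0.5*m_gun*v_r^2 = 0.5*5*2.4164^2 = 14.6 J

14.6 J


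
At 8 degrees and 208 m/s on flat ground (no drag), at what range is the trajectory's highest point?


R = v0^2*sin(2*theta)/g = 208^2*sin(2*8°)/9.81 = 1215.61 m
apex_dist = R/2 = 1215.61/2 = 607.8 m

607.8 m


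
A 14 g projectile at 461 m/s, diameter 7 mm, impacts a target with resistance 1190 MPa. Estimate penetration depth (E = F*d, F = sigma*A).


A = pi*(d/2)^2 = pi*(7/2)^2 = 38.4845 mm^2
E = 0.5*m*v^2 = 0.5*0.014*461^2 = 1487.65 J
depth = E/(sigma*A) = 1487.65 J / (1190 MPa * 38.4845 mm^2) = 1487.65/(1190 * 38.4845) m = 0.0324838 m ≈ 32.48 mm

32.48 mm


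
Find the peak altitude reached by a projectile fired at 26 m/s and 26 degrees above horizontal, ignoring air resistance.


H = (v0*sin(theta))^2 / (2g) = (26*sin(26°))^2 / (2*9.81) = 6.621 m

6.621 m


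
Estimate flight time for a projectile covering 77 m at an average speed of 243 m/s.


t = d/v = 77/243 = 0.3169 s

0.3169 s


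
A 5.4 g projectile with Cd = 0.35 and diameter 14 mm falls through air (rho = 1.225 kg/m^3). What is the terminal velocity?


A = pi*(d/2)^2 = pi*(14/2000)^2 = 1.53938e-04 m^2
vt = sqrt(2mg/(Cd*rho*A)) = sqrt(2*0.0054*9.81/(0.35 * 1.225 * 1.53938e-04)) = 40.07 m/s

40.07 m/s


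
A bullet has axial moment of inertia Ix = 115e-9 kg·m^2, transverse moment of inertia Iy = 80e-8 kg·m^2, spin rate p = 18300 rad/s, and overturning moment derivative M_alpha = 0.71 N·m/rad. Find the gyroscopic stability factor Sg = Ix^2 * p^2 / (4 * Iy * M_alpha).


Sg = Ix^2 * p^2 / (4 * Iy * M_alpha) = (115e-9)^2 * 18300^2 / (4 * 80e-8 * 0.71) = 1.949

1.949


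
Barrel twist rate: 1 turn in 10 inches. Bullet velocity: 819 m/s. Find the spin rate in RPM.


twist_m = 10*0.0254 = 0.254 m
spin = v/twist = 819/0.254 = 3224.409 rev/s
RPM = spin*60 = 3224.409*60 ≈ 193465 RPM

193465 RPM


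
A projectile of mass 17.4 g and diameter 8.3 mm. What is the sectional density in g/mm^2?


SD = m/d^2 = 17.4/8.3^2 = 0.2526 g/mm^2

0.2526 g/mm^2


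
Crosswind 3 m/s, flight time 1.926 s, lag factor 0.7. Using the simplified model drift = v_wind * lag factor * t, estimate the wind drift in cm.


drift = v_wind * lag * t = 3 * 0.7 * 1.926 = 4.0446 m ≈ 404.5 cm

404.5 cm


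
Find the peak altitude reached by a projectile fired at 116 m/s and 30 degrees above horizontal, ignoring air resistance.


H = (v0*sin(theta))^2 / (2g) = (116*sin(30°))^2 / (2*9.81) = 171.5 m

171.5 m


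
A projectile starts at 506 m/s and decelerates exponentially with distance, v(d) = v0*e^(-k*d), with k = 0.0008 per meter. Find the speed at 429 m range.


v = v0*exp(-k*d) = 506*exp(-0.0008*429) = 359 m/s

359 m/s


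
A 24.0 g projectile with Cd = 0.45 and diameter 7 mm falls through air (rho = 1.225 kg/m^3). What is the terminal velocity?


A = pi*(d/2)^2 = pi*(7/2000)^2 = 3.84845e-05 m^2
vt = sqrt(2mg/(Cd*rho*A)) = sqrt(2*0.024*9.81/(0.45 * 1.225 * 3.84845e-05)) = 149 m/s

149 m/s


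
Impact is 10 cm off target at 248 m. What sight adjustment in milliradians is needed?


1 mrad subtends 1 cm per 10 m of range, so adj = error_cm / (dist_m / 10) = 10 / (248/10) = 0.4032 mrad

0.4032 mrad


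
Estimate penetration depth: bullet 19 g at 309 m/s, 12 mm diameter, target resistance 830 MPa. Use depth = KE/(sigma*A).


A = pi*(d/2)^2 = pi*(12/2)^2 = 113.097 mm^2
E = 0.5*m*v^2 = 0.5*0.019*309^2 = 907.069 J
depth = E/(sigma*A) = 907.069 J / (830 MPa * 113.097 mm^2) = 907.069/(830 * 113.097) m = 0.00966296 m ≈ 9.663 mm

9.663 mm


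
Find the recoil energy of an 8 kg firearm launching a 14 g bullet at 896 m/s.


v_r = m_p*v_p/m_gun = 0.014*896/8 = 1.568 m/s, E_r = 0.5*m_gun*v_r^2 = 0.5*8*1.568^2 = 9.834 J

9.834 J


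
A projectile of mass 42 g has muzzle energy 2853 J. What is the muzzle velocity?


v = sqrt(2*E/m) = sqrt(2*2853/0.042) = 368.6 m/s

368.6 m/s


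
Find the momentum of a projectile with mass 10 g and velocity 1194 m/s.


p = m*v = 0.01*1194 = 11.94 kg·m/s

11.94 kg·m/s


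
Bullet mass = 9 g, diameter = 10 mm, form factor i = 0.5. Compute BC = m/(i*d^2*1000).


BC = m/(i*d^2*1000) = 9/(0.5 * 10^2 * 1000) = 0.00018

0.00018


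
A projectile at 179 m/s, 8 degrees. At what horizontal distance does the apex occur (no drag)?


R = v0^2*sin(2*theta)/g = 179^2*sin(2*8°)/9.81 = 900.275 m
apex_dist = R/2 = 900.275/2 = 450.1 m

450.1 m


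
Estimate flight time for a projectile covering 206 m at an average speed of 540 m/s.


t = d/v = 206/540 = 0.3815 s

0.3815 s


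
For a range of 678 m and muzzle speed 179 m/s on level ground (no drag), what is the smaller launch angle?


sin(2*theta) = R*g/v0^2 = 678*9.81/179^2 = 0.207583, theta = arcsin(0.207583)/2 = 5.99°

5.99 degrees


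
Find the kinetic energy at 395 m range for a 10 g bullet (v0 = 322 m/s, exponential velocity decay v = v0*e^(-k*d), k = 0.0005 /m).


v = v0*exp(-k*d) = 322*exp(-0.0005*395) = 264.291 m/s
E = 0.5*m*v^2 = 0.5*0.01*264.291^2 = 349.2 J

349.2 J


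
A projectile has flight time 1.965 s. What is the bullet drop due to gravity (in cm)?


drop = 0.5*g*t^2 = 0.5*9.81*1.965^2 = 18.9393 m ≈ 1894 cm

1894 cm


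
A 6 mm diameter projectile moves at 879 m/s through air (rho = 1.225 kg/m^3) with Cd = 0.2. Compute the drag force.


A = pi*(d/2)^2 = pi*(6/2000)^2 = 2.82743e-05 m^2
Fd = 0.5*Cd*rho*A*v^2 = 0.5*0.2*1.225*2.82743e-05*879^2 = 2.676 N

2.676 N


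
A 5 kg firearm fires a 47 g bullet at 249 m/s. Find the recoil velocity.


v_recoil = m_p * v_p / m_gun = 0.047 * 249 / 5 = 2.341 m/s

2.341 m/s


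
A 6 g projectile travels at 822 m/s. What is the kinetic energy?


E = 0.5*m*v^2 = 0.5*0.006*822^2 = 2027 J

2027 J


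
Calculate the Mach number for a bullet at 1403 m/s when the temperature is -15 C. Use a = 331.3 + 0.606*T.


a = 331.3 + 0.606*(-15) = 322.21 m/s
M = v/a = 1403/322.21 = 4.354

4.354


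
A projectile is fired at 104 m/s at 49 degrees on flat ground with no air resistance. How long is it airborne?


T = 2*v0*sin(theta)/g = 2*104*sin(49°)/9.81 = 16 s

16 s


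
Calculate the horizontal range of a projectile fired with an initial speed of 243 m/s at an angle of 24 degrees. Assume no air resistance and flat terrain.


R = v0^2 * sin(2*theta) / g = 243^2 * sin(2*24°) / 9.81 = 4473 m

4473 m


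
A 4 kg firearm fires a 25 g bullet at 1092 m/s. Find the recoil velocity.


v_recoil = m_p * v_p / m_gun = 0.025 * 1092 / 4 = 6.825 m/s

6.825 m/s


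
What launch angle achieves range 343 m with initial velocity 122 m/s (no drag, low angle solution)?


sin(2*theta) = R*g/v0^2 = 343*9.81/122^2 = 0.22607, theta = arcsin(0.22607)/2 = 6.533°

6.533 degrees


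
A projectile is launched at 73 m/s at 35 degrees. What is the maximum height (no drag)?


H = (v0*sin(theta))^2 / (2g) = (73*sin(35°))^2 / (2*9.81) = 89.36 m

89.36 m


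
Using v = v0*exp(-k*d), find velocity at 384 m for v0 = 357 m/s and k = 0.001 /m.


v = v0*exp(-k*d) = 357*exp(-0.001*384) = 243.2 m/s

243.2 m/s


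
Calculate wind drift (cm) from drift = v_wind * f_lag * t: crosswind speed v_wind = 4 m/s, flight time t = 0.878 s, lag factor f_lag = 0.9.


drift = v_wind * lag * t = 4 * 0.9 * 0.878 = 3.1608 m ≈ 316.1 cm

316.1 cm


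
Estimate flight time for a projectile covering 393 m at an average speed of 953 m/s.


t = d/v = 393/953 = 0.4124 s

0.4124 s


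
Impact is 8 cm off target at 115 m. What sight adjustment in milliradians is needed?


1 mrad subtends 1 cm per 10 m of range, so adj = error_cm / (dist_m / 10) = 8 / (115/10) = 0.6957 mrad

0.6957 mrad


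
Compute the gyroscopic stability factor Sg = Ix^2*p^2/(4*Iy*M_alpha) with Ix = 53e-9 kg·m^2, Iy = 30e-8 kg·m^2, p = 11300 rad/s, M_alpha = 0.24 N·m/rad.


Sg = Ix^2 * p^2 / (4 * Iy * M_alpha) = (53e-9)^2 * 11300^2 / (4 * 30e-8 * 0.24) = 1.245

1.245


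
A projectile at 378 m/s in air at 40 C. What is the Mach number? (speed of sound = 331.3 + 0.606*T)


a = 331.3 + 0.606*(40) = 355.54 m/s
M = v/a = 378/355.54 = 1.063

1.063


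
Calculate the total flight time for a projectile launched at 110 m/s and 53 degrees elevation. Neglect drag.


T = 2*v0*sin(theta)/g = 2*110*sin(53°)/9.81 = 17.91 s

17.91 s


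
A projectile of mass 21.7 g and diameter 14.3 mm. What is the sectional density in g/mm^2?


SD = m/d^2 = 21.7/14.3^2 = 0.1061 g/mm^2

0.1061 g/mm^2


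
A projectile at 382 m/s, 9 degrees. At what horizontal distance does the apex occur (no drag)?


R = v0^2*sin(2*theta)/g = 382^2*sin(2*9°)/9.81 = 4596.64 m
apex_dist = R/2 = 4596.64/2 = 2298 m

2298 m


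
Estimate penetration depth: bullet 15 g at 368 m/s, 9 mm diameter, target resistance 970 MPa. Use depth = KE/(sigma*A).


A = pi*(d/2)^2 = pi*(9/2)^2 = 63.6173 mm^2
E = 0.5*m*v^2 = 0.5*0.015*368^2 = 1015.68 J
depth = E/(sigma*A) = 1015.68 J / (970 MPa * 63.6173 mm^2) = 1015.68/(970 * 63.6173) m = 0.0164593 m ≈ 16.46 mm

16.46 mm


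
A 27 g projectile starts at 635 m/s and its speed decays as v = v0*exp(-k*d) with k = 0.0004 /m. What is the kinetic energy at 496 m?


v = v0*exp(-k*d) = 635*exp(-0.0004*496) = 520.727 m/s
E = 0.5*m*v^2 = 0.5*0.027*520.727^2 = 3661 J

3661 J


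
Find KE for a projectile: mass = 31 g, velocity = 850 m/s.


E = 0.5*m*v^2 = 0.5*0.031*850^2 = 11199 J

11199 J


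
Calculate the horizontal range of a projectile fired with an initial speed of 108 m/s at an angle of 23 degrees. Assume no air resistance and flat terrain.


R = v0^2 * sin(2*theta) / g = 108^2 * sin(2*23°) / 9.81 = 855.3 m

855.3 m


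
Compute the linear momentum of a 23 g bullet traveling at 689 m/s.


p = m*v = 0.023*689 = 15.85 kg·m/s

15.85 kg·m/s


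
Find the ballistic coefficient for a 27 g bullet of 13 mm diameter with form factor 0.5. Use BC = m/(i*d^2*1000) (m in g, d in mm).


BC = m/(i*d^2*1000) = 27/(0.5 * 13^2 * 1000) = 0.0003195

0.0003195


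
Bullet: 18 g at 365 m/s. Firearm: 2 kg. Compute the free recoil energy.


v_r = m_p*v_p/m_gun = 0.018*365/2 = 3.285 m/s, E_r = 0.5*m_gun*v_r^2 = 0.5*2*3.285^2 = 10.79 J

10.79 J


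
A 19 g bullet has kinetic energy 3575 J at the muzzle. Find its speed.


v = sqrt(2*E/m) = sqrt(2*3575/0.019) = 613.4 m/s

613.4 m/s


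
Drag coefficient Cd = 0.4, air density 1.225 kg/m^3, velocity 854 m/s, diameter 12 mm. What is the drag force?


A = pi*(d/2)^2 = pi*(12/2000)^2 = 1.13097e-04 m^2
Fd = 0.5*Cd*rho*A*v^2 = 0.5*0.4*1.225*1.13097e-04*854^2 = 20.21 N

20.21 N


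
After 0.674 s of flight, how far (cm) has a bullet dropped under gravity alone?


drop = 0.5*g*t^2 = 0.5*9.81*0.674^2 = 2.22822 m ≈ 222.8 cm

222.8 cm


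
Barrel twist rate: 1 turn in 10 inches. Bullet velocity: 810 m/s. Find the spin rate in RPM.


twist_m = 10*0.0254 = 0.254 m
spin = v/twist = 810/0.254 = 3188.976 rev/s
RPM = spin*60 = 3188.976*60 ≈ 191339 RPM

191339 RPM


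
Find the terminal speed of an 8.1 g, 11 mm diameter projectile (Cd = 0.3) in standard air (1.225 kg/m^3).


A = pi*(d/2)^2 = pi*(11/2000)^2 = 9.50332e-05 m^2
vt = sqrt(2mg/(Cd*rho*A)) = sqrt(2*0.0081*9.81/(0.3 * 1.225 * 9.50332e-05)) = 67.46 m/s

67.46 m/s


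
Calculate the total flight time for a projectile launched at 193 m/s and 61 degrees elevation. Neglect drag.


T = 2*v0*sin(theta)/g = 2*193*sin(61°)/9.81 = 34.41 s

34.41 s


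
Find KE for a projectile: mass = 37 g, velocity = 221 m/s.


E = 0.5*m*v^2 = 0.5*0.037*221^2 = 903.6 J

903.6 J


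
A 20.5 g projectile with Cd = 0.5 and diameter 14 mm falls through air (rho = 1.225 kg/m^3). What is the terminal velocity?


A = pi*(d/2)^2 = pi*(14/2000)^2 = 1.53938e-04 m^2
vt = sqrt(2mg/(Cd*rho*A)) = sqrt(2*0.0205*9.81/(0.5 * 1.225 * 1.53938e-04)) = 65.31 m/s

65.31 m/s


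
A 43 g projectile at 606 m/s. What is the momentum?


p = m*v = 0.043*606 = 26.06 kg·m/s

26.06 kg·m/s


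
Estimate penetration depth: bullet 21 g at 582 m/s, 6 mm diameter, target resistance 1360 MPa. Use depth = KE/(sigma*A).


A = pi*(d/2)^2 = pi*(6/2)^2 = 28.2743 mm^2
E = 0.5*m*v^2 = 0.5*0.021*582^2 = 3556.6 J
depth = E/(sigma*A) = 3556.6 J / (1360 MPa * 28.2743 mm^2) = 3556.6/(1360 * 28.2743) m = 0.092492 m ≈ 92.49 mm

92.49 mm


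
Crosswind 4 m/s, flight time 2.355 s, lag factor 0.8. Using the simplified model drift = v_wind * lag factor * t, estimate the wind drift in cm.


drift = v_wind * lag * t = 4 * 0.8 * 2.355 = 7.536 m ≈ 753.6 cm

753.6 cm


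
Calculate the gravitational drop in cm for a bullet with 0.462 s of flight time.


drop = 0.5*g*t^2 = 0.5*9.81*0.462^2 = 1.04694 m ≈ 104.7 cm

104.7 cm


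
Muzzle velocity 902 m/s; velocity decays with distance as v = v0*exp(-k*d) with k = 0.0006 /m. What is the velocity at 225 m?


v = v0*exp(-k*d) = 902*exp(-0.0006*225) = 788.1 m/s

788.1 m/s


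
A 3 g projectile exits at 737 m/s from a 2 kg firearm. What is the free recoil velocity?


v_recoil = m_p * v_p / m_gun = 0.003 * 737 / 2 = 1.105 m/s

1.105 m/s


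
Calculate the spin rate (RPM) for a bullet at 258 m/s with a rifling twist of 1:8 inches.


twist_m = 8*0.0254 = 0.2032 m
spin = v/twist = 258/0.2032 = 1269.685 rev/s
RPM = spin*60 = 1269.685*60 ≈ 76181 RPM

76181 RPM


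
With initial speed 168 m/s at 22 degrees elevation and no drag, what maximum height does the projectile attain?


H = (v0*sin(theta))^2 / (2g) = (168*sin(22°))^2 / (2*9.81) = 201.9 m

201.9 m


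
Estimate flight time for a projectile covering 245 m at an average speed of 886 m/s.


t = d/v = 245/886 = 0.2765 s

0.2765 s


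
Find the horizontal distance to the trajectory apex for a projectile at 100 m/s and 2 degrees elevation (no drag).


R = v0^2*sin(2*theta)/g = 100^2*sin(2*2°)/9.81 = 71.1075 m
apex_dist = R/2 = 71.1075/2 = 35.55 m

35.55 m


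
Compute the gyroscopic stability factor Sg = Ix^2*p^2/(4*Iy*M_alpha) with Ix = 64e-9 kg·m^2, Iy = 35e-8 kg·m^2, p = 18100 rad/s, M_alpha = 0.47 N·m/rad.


Sg = Ix^2 * p^2 / (4 * Iy * M_alpha) = (64e-9)^2 * 18100^2 / (4 * 35e-8 * 0.47) = 2.039

2.039


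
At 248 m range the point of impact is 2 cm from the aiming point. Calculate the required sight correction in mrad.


1 mrad subtends 1 cm per 10 m of range, so adj = error_cm / (dist_m / 10) = 2 / (248/10) = 0.08065 mrad

0.08065 mrad


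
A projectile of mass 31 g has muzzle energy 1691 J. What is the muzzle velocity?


v = sqrt(2*E/m) = sqrt(2*1691/0.031) = 330.3 m/s

330.3 m/s


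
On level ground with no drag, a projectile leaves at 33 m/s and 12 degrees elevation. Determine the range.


R = v0^2 * sin(2*theta) / g = 33^2 * sin(2*12°) / 9.81 = 45.15 m

45.15 m


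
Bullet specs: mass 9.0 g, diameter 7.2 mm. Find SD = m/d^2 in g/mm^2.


SD = m/d^2 = 9.0/7.2^2 = 0.1736 g/mm^2

0.1736 g/mm^2


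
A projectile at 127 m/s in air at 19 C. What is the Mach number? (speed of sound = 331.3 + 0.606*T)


a = 331.3 + 0.606*(19) = 342.814 m/s
M = v/a = 127/342.814 = 0.3705

0.3705


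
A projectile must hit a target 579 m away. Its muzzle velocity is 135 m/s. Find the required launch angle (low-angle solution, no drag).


sin(2*theta) = R*g/v0^2 = 579*9.81/135^2 = 0.311659, theta = arcsin(0.311659)/2 = 9.08°

9.08 degrees


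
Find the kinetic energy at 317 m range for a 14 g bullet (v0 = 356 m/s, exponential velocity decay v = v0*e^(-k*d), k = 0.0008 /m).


v = v0*exp(-k*d) = 356*exp(-0.0008*317) = 276.257 m/s
E = 0.5*m*v^2 = 0.5*0.014*276.257^2 = 534.2 J

534.2 J


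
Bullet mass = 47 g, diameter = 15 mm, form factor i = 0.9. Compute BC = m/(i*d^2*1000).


BC = m/(i*d^2*1000) = 47/(0.9 * 15^2 * 1000) = 0.0002321

0.0002321


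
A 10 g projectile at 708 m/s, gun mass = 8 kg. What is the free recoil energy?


v_r = m_p*v_p/m_gun = 0.01*708/8 = 0.885 m/s, E_r = 0.5*m_gun*v_r^2 = 0.5*8*0.885^2 = 3.133 J

3.133 J


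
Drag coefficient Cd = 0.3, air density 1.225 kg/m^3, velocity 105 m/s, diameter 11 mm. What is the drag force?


A = pi*(d/2)^2 = pi*(11/2000)^2 = 9.50332e-05 m^2
Fd = 0.5*Cd*rho*A*v^2 = 0.5*0.3*1.225*9.50332e-05*105^2 = 0.1925 N

0.1925 N


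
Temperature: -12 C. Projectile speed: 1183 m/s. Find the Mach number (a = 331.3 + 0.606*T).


a = 331.3 + 0.606*(-12) = 324.028 m/s
M = v/a = 1183/324.028 = 3.651

3.651


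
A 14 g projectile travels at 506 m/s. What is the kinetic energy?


E = 0.5*m*v^2 = 0.5*0.014*506^2 = 1792 J

1792 J


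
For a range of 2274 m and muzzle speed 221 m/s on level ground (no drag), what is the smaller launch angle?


sin(2*theta) = R*g/v0^2 = 2274*9.81/221^2 = 0.456746, theta = arcsin(0.456746)/2 = 13.59°

13.59 degrees


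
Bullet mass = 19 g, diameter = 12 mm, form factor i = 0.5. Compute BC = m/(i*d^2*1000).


BC = m/(i*d^2*1000) = 19/(0.5 * 12^2 * 1000) = 0.0002639

0.0002639


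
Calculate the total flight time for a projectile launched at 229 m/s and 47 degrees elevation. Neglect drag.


T = 2*v0*sin(theta)/g = 2*229*sin(47°)/9.81 = 34.14 s

34.14 s


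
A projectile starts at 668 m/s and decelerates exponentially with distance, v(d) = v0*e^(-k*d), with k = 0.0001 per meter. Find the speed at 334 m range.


v = v0*exp(-k*d) = 668*exp(-0.0001*334) = 646.1 m/s

646.1 m/s


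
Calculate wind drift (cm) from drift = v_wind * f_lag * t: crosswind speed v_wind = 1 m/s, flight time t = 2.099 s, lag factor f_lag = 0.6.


drift = v_wind * lag * t = 1 * 0.6 * 2.099 = 1.2594 m ≈ 125.9 cm

125.9 cm


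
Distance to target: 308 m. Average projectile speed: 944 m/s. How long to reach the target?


t = d/v = 308/944 = 0.3263 s

0.3263 s


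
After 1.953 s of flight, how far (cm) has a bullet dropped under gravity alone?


drop = 0.5*g*t^2 = 0.5*9.81*1.953^2 = 18.7087 m ≈ 1871 cm

1871 cm


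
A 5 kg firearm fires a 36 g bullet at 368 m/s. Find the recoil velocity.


v_recoil = m_p * v_p / m_gun = 0.036 * 368 / 5 = 2.65 m/s

2.65 m/s


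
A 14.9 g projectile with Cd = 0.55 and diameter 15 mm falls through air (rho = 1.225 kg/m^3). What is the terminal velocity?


A = pi*(d/2)^2 = pi*(15/2000)^2 = 1.76715e-04 m^2
vt = sqrt(2mg/(Cd*rho*A)) = sqrt(2*0.0149*9.81/(0.55 * 1.225 * 1.76715e-04)) = 49.55 m/s

49.55 m/s


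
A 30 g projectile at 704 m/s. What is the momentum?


p = m*v = 0.03*704 = 21.12 kg·m/s

21.12 kg·m/s


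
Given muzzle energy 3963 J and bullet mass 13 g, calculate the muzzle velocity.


v = sqrt(2*E/m) = sqrt(2*3963/0.013) = 780.8 m/s

780.8 m/s


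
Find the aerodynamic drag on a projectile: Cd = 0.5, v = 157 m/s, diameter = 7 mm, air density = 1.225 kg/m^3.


A = pi*(d/2)^2 = pi*(7/2000)^2 = 3.84845e-05 m^2
Fd = 0.5*Cd*rho*A*v^2 = 0.5*0.5*1.225*3.84845e-05*157^2 = 0.2905 N

0.2905 N


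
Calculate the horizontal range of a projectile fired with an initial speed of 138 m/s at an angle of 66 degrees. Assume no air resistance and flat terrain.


R = v0^2 * sin(2*theta) / g = 138^2 * sin(2*66°) / 9.81 = 1443 m

1443 m


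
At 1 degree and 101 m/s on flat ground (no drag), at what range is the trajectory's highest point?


R = v0^2*sin(2*theta)/g = 101^2*sin(2*1°)/9.81 = 36.2905 m
apex_dist = R/2 = 36.2905/2 = 18.15 m

18.15 m


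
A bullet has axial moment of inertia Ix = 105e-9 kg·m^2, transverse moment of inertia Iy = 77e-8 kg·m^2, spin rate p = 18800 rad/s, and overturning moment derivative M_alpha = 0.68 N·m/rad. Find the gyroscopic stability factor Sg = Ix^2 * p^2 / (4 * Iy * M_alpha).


Sg = Ix^2 * p^2 / (4 * Iy * M_alpha) = (105e-9)^2 * 18800^2 / (4 * 77e-8 * 0.68) = 1.861

1.861


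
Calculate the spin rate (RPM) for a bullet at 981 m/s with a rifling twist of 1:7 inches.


twist_m = 7*0.0254 = 0.1778 m
spin = v/twist = 981/0.1778 = 5517.435 rev/s
RPM = spin*60 = 5517.435*60 ≈ 331046 RPM

331046 RPM


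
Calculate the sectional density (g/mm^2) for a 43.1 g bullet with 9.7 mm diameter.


SD = m/d^2 = 43.1/9.7^2 = 0.4581 g/mm^2

0.4581 g/mm^2


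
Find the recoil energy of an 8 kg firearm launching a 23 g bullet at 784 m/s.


v_r = m_p*v_p/m_gun = 0.023*784/8 = 2.254 m/s, E_r = 0.5*m_gun*v_r^2 = 0.5*8*2.254^2 = 20.32 J

20.32 J


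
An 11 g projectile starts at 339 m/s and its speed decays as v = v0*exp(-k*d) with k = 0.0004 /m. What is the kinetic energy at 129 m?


v = v0*exp(-k*d) = 339*exp(-0.0004*129) = 321.951 m/s
E = 0.5*m*v^2 = 0.5*0.011*321.951^2 = 570.1 J

570.1 J


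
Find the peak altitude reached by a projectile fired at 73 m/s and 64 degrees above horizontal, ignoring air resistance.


H = (v0*sin(theta))^2 / (2g) = (73*sin(64°))^2 / (2*9.81) = 219.4 m

219.4 m


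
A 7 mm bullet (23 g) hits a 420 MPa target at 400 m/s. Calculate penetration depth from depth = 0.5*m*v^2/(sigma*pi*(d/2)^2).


A = pi*(d/2)^2 = pi*(7/2)^2 = 38.4845 mm^2
E = 0.5*m*v^2 = 0.5*0.023*400^2 = 1840 J
depth = E/(sigma*A) = 1840 J / (420 MPa * 38.4845 mm^2) = 1840/(420 * 38.4845) m = 0.113837 m ≈ 113.8 mm

113.8 mm


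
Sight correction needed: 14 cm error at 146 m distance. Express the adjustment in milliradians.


1 mrad subtends 1 cm per 10 m of range, so adj = error_cm / (dist_m / 10) = 14 / (146/10) = 0.9589 mrad

0.9589 mrad


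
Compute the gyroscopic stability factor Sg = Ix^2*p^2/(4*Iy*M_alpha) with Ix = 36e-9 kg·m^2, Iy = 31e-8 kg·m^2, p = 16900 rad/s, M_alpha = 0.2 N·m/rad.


Sg = Ix^2 * p^2 / (4 * Iy * M_alpha) = (36e-9)^2 * 16900^2 / (4 * 31e-8 * 0.2) = 1.493

1.493


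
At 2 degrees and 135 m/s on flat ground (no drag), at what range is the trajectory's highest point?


R = v0^2*sin(2*theta)/g = 135^2*sin(2*2°)/9.81 = 129.593 m
apex_dist = R/2 = 129.593/2 = 64.8 m

64.8 m


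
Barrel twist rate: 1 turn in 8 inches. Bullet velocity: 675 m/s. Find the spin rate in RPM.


twist_m = 8*0.0254 = 0.2032 m
spin = v/twist = 675/0.2032 = 3321.85 rev/s
RPM = spin*60 = 3321.85*60 ≈ 199311 RPM

199311 RPM


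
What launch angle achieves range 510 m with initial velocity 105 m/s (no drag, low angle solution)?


sin(2*theta) = R*g/v0^2 = 510*9.81/105^2 = 0.453796, theta = arcsin(0.453796)/2 = 13.49°

13.49 degrees


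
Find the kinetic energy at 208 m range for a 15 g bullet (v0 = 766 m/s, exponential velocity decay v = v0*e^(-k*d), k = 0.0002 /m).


v = v0*exp(-k*d) = 766*exp(-0.0002*208) = 734.788 m/s
E = 0.5*m*v^2 = 0.5*0.015*734.788^2 = 4049 J

4049 J


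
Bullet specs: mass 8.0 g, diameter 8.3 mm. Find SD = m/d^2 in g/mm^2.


SD = m/d^2 = 8.0/8.3^2 = 0.1161 g/mm^2

0.1161 g/mm^2


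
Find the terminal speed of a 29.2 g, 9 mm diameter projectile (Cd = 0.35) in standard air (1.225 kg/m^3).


A = pi*(d/2)^2 = pi*(9/2000)^2 = 6.36173e-05 m^2
vt = sqrt(2mg/(Cd*rho*A)) = sqrt(2*0.0292*9.81/(0.35 * 1.225 * 6.36173e-05)) = 144.9 m/s

144.9 m/s


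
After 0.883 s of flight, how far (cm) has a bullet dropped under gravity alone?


drop = 0.5*g*t^2 = 0.5*9.81*0.883^2 = 3.82437 m ≈ 382.4 cm

382.4 cm


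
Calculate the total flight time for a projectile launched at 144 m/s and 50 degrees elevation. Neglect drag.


T = 2*v0*sin(theta)/g = 2*144*sin(50°)/9.81 = 22.49 s

22.49 s


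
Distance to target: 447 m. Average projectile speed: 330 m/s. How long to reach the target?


t = d/v = 447/330 = 1.355 s

1.355 s


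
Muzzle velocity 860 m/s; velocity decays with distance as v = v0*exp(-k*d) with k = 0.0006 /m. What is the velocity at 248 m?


v = v0*exp(-k*d) = 860*exp(-0.0006*248) = 741.1 m/s

741.1 m/s


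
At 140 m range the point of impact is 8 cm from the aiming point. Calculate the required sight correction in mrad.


1 mrad subtends 1 cm per 10 m of range, so adj = error_cm / (dist_m / 10) = 8 / (140/10) = 0.5714 mrad

0.5714 mrad


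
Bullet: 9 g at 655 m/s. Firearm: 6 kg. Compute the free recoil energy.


v_r = m_p*v_p/m_gun = 0.009*655/6 = 0.9825 m/s, E_r = 0.5*m_gun*v_r^2 = 0.5*6*0.9825^2 = 2.896 J

2.896 J


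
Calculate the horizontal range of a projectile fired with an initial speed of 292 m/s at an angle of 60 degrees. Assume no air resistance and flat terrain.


R = v0^2 * sin(2*theta) / g = 292^2 * sin(2*60°) / 9.81 = 7527 m

7527 m


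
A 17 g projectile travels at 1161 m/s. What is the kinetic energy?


E = 0.5*m*v^2 = 0.5*0.017*1161^2 = 11457 J

11457 J


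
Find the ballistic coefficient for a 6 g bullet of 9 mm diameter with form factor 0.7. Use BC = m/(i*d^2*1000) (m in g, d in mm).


BC = m/(i*d^2*1000) = 6/(0.7 * 9^2 * 1000) = 0.0001058

0.0001058


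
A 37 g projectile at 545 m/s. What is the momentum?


p = m*v = 0.037*545 = 20.16 kg·m/s

20.16 kg·m/s


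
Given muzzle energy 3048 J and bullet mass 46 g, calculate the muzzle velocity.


v = sqrt(2*E/m) = sqrt(2*3048/0.046) = 364 m/s

364 m/s


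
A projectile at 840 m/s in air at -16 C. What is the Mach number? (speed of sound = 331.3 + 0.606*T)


a = 331.3 + 0.606*(-16) = 321.604 m/s
M = v/a = 840/321.604 = 2.612

2.612


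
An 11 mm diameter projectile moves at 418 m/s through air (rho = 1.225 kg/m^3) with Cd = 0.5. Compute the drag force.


A = pi*(d/2)^2 = pi*(11/2000)^2 = 9.50332e-05 m^2
Fd = 0.5*Cd*rho*A*v^2 = 0.5*0.5*1.225*9.50332e-05*418^2 = 5.085 N

5.085 N


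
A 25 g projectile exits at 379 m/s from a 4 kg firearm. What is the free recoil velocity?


v_recoil = m_p * v_p / m_gun = 0.025 * 379 / 4 = 2.369 m/s

2.369 m/s


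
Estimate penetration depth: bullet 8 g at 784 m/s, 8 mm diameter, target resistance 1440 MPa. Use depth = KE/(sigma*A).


A = pi*(d/2)^2 = pi*(8/2)^2 = 50.2655 mm^2
E = 0.5*m*v^2 = 0.5*0.008*784^2 = 2458.62 J
depth = E/(sigma*A) = 2458.62 J / (1440 MPa * 50.2655 mm^2) = 2458.62/(1440 * 50.2655) m = 0.0339672 m ≈ 33.97 mm

33.97 mm


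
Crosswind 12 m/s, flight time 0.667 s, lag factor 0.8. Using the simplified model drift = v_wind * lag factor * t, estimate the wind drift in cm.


drift = v_wind * lag * t = 12 * 0.8 * 0.667 = 6.4032 m ≈ 640.3 cm

640.3 cm


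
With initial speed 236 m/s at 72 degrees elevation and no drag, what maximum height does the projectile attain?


H = (v0*sin(theta))^2 / (2g) = (236*sin(72°))^2 / (2*9.81) = 2568 m

2568 m


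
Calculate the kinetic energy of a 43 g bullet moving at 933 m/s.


E = 0.5*m*v^2 = 0.5*0.043*933^2 = 18716 J

18716 J


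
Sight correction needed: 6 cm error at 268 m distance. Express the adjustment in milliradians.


1 mrad subtends 1 cm per 10 m of range, so adj = error_cm / (dist_m / 10) = 6 / (268/10) = 0.2239 mrad

0.2239 mrad


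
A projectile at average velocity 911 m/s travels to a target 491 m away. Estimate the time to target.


t = d/v = 491/911 = 0.539 s

0.539 s


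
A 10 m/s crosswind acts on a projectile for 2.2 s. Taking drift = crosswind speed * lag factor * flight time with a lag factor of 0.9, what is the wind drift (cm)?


drift = v_wind * lag * t = 10 * 0.9 * 2.2 = 19.8 m ≈ 1980 cm

1980 cm


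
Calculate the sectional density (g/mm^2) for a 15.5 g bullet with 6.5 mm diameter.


SD = m/d^2 = 15.5/6.5^2 = 0.3669 g/mm^2

0.3669 g/mm^2


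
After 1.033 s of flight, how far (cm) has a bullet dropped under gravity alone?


drop = 0.5*g*t^2 = 0.5*9.81*1.033^2 = 5.23407 m ≈ 523.4 cm

523.4 cm


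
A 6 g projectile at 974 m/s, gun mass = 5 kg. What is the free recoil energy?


v_r = m_p*v_p/m_gun = 0.006*974/5 = 1.1688 m/s, E_r = 0.5*m_gun*v_r^2 = 0.5*5*1.1688^2 = 3.415 J

3.415 J


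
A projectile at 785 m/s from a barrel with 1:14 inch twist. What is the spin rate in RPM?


twist_m = 14*0.0254 = 0.3556 m
spin = v/twist = 785/0.3556 = 2207.537 rev/s
RPM = spin*60 = 2207.537*60 ≈ 132452 RPM

132452 RPM


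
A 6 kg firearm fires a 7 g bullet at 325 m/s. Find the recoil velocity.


v_recoil = m_p * v_p / m_gun = 0.007 * 325 / 6 = 0.3792 m/s

0.3792 m/s


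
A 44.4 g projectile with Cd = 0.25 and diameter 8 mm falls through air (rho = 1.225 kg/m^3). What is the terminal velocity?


A = pi*(d/2)^2 = pi*(8/2000)^2 = 5.02655e-05 m^2
vt = sqrt(2mg/(Cd*rho*A)) = sqrt(2*0.0444*9.81/(0.25 * 1.225 * 5.02655e-05)) = 237.9 m/s

237.9 m/s


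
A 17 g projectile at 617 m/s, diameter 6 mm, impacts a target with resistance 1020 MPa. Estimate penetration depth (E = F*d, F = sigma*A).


A = pi*(d/2)^2 = pi*(6/2)^2 = 28.2743 mm^2
E = 0.5*m*v^2 = 0.5*0.017*617^2 = 3235.86 J
depth = E/(sigma*A) = 3235.86 J / (1020 MPa * 28.2743 mm^2) = 3235.86/(1020 * 28.2743) m = 0.112201 m ≈ 112.2 mm

112.2 mm


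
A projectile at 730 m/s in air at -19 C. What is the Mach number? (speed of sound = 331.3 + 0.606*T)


a = 331.3 + 0.606*(-19) = 319.786 m/s
M = v/a = 730/319.786 = 2.283

2.283


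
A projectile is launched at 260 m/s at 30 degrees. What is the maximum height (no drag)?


H = (v0*sin(theta))^2 / (2g) = (260*sin(30°))^2 / (2*9.81) = 861.4 m

861.4 m


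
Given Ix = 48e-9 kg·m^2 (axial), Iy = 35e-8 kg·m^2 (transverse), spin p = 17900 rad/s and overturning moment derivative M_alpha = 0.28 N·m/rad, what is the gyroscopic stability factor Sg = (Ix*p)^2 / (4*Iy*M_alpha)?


Sg = Ix^2 * p^2 / (4 * Iy * M_alpha) = (48e-9)^2 * 17900^2 / (4 * 35e-8 * 0.28) = 1.883

1.883


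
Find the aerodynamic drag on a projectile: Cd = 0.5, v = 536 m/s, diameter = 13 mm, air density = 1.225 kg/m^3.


A = pi*(d/2)^2 = pi*(13/2000)^2 = 1.32732e-04 m^2
Fd = 0.5*Cd*rho*A*v^2 = 0.5*0.5*1.225*1.32732e-04*536^2 = 11.68 N

11.68 N


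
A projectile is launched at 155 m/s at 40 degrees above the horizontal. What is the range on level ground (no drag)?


R = v0^2 * sin(2*theta) / g = 155^2 * sin(2*40°) / 9.81 = 2412 m

2412 m


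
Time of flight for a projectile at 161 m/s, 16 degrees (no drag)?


T = 2*v0*sin(theta)/g = 2*161*sin(16°)/9.81 = 9.047 s

9.047 s


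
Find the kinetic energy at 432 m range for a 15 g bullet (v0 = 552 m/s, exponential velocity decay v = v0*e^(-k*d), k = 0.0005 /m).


v = v0*exp(-k*d) = 552*exp(-0.0005*432) = 444.766 m/s
E = 0.5*m*v^2 = 0.5*0.015*444.766^2 = 1484 J

1484 J


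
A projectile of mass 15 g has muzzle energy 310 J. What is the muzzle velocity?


v = sqrt(2*E/m) = sqrt(2*310/0.015) = 203.3 m/s

203.3 m/s


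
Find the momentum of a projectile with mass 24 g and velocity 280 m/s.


p = m*v = 0.024*280 = 6.72 kg·m/s

6.72 kg·m/s


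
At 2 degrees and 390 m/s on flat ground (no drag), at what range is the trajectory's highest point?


R = v0^2*sin(2*theta)/g = 390^2*sin(2*2°)/9.81 = 1081.55 m
apex_dist = R/2 = 1081.55/2 = 540.8 m

540.8 m


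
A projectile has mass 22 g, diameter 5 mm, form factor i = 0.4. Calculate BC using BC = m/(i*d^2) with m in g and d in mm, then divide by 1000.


BC = m/(i*d^2*1000) = 22/(0.4 * 5^2 * 1000) = 0.0022

0.0022
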